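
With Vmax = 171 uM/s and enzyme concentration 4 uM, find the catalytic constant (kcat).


kcat = Vmax / [E]t
kcat = 171 / 4
kcat = 42.75 s^-1

42.75 s^-1


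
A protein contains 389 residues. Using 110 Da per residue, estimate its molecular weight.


MW = n_residues * 110 Da
MW = 389 * 110
MW = 42790 Da

42790 Da


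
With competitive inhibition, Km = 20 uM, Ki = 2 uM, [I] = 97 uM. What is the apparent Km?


Km_app = Km * (1 + [I]/Ki)
Km_app = 20 * (1 + 97/2)
Km_app = 990.0 uM

990.0 uM


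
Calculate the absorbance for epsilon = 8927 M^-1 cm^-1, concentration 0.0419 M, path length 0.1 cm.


A = epsilon * c * l
A = 8927 * 0.0419 * 0.1
A = 37.4041

37.4041


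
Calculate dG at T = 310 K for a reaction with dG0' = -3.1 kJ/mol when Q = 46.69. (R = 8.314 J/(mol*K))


dG = dG0' + RT * ln(Q) / 1000
dG = -3.1 + 8.314 * 310 * ln(46.69) / 1000
dG = 6.8061 kJ/mol

6.8061 kJ/mol


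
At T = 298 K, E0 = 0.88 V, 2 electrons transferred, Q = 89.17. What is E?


E = E0 - (RT/nF) * ln(Q)
E = 0.88 - (8.314 * 298 / (2 * 96485)) * ln(89.17)
E = 0.8223 V

0.8223 V


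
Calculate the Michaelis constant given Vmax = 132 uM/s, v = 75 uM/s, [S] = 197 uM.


Km = [S] * (Vmax - v) / v
Km = 197 * (132 - 75) / 75
Km = 149.72 uM

149.72 uM


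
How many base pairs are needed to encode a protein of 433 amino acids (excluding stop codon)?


Each amino acid = 1 codon = 3 bp
bp = 433 * 3 = 1299 bp

1299 bp


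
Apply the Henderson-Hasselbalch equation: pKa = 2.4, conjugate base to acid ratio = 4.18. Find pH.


pH = pKa + log10([A-]/[HA])
pH = 2.4 + log10(4.18)
pH = 3.0212

3.0212


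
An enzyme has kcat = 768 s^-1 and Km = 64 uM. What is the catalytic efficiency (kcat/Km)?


Catalytic efficiency = kcat / Km
= 768 / 64
= 12.0 uM^-1*s^-1

12.0 uM^-1*s^-1


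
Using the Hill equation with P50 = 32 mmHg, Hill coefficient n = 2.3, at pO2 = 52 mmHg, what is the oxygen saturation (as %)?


Y = pO2^n / (P50^n + pO2^n)
Y = 52^2.3 / (32^2.3 + 52^2.3)
Y = 75.34%

75.34%


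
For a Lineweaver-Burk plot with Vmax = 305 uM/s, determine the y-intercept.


y-intercept = 1/Vmax
= 1/305
= 0.0033 s/uM

0.0033 s/uM


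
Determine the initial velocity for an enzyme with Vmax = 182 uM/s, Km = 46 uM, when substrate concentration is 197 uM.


v = Vmax * [S] / (Km + [S])
v = 182 * 197 / (46 + 197)
v = 147.5473 uM/s

147.5473 uM/s


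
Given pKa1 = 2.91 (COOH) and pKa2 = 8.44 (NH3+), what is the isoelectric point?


pI = (pKa1 + pKa2) / 2
pI = (2.91 + 8.44) / 2
pI = 5.675

5.675


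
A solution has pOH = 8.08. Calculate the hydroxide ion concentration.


[OH-] = 10^(-pOH)
[OH-] = 10^(-8.08)
[OH-] = 8.318e-09 M

8.318e-09 M


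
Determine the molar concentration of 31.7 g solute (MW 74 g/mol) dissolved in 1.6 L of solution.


C = (mass / MW) / volume
C = (31.7 / 74) / 1.6
C = 0.2677 M

0.2677 M


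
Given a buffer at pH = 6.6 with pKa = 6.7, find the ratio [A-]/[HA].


[A-]/[HA] = 10^(pH - pKa)
= 10^(6.6 - 6.7)
= 0.7943

0.7943


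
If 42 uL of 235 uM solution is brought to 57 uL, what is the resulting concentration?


C2 = C1 * V1 / V2
C2 = 235 * 42 / 57
C2 = 173.1579 uM

173.1579 uM


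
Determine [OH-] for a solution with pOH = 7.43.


[OH-] = 10^(-pOH)
[OH-] = 10^(-7.43)
[OH-] = 3.715e-08 M

3.715e-08 M


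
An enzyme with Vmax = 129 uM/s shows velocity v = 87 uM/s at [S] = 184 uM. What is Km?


Km = [S] * (Vmax - v) / v
Km = 184 * (129 - 87) / 87
Km = 88.8276 uM

88.8276 uM


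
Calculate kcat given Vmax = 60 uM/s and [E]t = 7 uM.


kcat = Vmax / [E]t
kcat = 60 / 7
kcat = 8.5714 s^-1

8.5714 s^-1


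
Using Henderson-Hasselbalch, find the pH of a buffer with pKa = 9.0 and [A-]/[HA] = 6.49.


pH = pKa + log10([A-]/[HA])
pH = 9.0 + log10(6.49)
pH = 9.8122

9.8122


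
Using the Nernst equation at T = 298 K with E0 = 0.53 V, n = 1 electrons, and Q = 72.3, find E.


E = E0 - (RT/nF) * ln(Q)
E = 0.53 - (8.314 * 298 / (1 * 96485)) * ln(72.3)
E = 0.4201 V

0.4201 V


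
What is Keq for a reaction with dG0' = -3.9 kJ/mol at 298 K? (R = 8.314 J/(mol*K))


Keq = exp(-dG0 * 1000 / (R * T))
Keq = exp(-(-3.9) * 1000 / (8.314 * 298))
Keq = 4.8265

4.8265


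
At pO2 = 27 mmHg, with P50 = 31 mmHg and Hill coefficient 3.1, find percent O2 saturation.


Y = pO2^n / (P50^n + pO2^n)
Y = 27^3.1 / (31^3.1 + 27^3.1)
Y = 39.45%

39.45%


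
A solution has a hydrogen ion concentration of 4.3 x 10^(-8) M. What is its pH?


pH = -log10([H+])
pH = -log10(4.3 x 10^(-8))
pH = 7.3665

7.3665


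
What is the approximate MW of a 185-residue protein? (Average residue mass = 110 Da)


MW = n_residues * 110 Da
MW = 185 * 110
MW = 20350 Da

20350 Da


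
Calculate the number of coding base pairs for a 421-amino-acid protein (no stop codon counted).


Each amino acid = 1 codon = 3 bp
bp = 421 * 3 = 1263 bp

1263 bp


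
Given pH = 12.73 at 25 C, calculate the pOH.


pOH = 14 - pH
pOH = 14 - 12.73
pOH = 1.27

1.27


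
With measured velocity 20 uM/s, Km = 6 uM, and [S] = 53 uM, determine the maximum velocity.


Vmax = v * (Km + [S]) / [S]
Vmax = 20 * (6 + 53) / 53
Vmax = 22.2642 uM/s

22.2642 uM/s


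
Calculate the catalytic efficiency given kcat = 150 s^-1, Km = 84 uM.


Catalytic efficiency = kcat / Km
= 150 / 84
= 1.7857 uM^-1*s^-1

1.7857 uM^-1*s^-1


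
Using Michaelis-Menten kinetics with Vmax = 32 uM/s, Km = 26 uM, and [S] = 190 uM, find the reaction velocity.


v = Vmax * [S] / (Km + [S])
v = 32 * 190 / (26 + 190)
v = 28.1481 uM/s

28.1481 uM/s


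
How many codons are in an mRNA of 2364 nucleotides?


codons = nucleotides / 3
codons = 2364 / 3 = 788

788


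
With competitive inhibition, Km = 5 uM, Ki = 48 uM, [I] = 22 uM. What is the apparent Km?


Km_app = Km * (1 + [I]/Ki)
Km_app = 5 * (1 + 22/48)
Km_app = 7.2917 uM

7.2917 uM


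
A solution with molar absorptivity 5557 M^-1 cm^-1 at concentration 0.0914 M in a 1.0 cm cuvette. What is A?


A = epsilon * c * l
A = 5557 * 0.0914 * 1.0
A = 507.9098

507.9098


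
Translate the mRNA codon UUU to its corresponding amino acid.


Standard genetic code lookup.
Codon UUU -> Phe

Phe


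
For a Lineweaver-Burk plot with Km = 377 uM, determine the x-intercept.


x-intercept = -1/Km
= -1/377
= -0.0027 1/uM

-0.0027 1/uM


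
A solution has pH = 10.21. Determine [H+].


[H+] = 10^(-pH)
[H+] = 10^(-10.21)
[H+] = 6.166e-11 M

6.166e-11 M


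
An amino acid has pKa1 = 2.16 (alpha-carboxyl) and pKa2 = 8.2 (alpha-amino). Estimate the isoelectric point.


pI = (pKa1 + pKa2) / 2
pI = (2.16 + 8.2) / 2
pI = 5.18

5.18


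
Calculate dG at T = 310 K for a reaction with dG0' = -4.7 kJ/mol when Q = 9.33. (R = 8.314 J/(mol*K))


dG = dG0' + RT * ln(Q) / 1000
dG = -4.7 + 8.314 * 310 * ln(9.33) / 1000
dG = 1.0558 kJ/mol

1.0558 kJ/mol


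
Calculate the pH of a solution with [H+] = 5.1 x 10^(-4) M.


pH = -log10([H+])
pH = -log10(5.1 x 10^(-4))
pH = 3.2924

3.2924


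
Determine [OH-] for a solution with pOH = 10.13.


[OH-] = 10^(-pOH)
[OH-] = 10^(-10.13)
[OH-] = 7.413e-11 M

7.413e-11 M


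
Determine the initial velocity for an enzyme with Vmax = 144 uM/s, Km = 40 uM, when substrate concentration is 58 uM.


v = Vmax * [S] / (Km + [S])
v = 144 * 58 / (40 + 58)
v = 85.2245 uM/s

85.2245 uM/s


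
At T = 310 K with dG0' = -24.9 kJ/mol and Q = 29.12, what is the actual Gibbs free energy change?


dG = dG0' + RT * ln(Q) / 1000
dG = -24.9 + 8.314 * 310 * ln(29.12) / 1000
dG = -16.2107 kJ/mol

-16.2107 kJ/mol


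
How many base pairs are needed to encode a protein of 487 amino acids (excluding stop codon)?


Each amino acid = 1 codon = 3 bp
bp = 487 * 3 = 1461 bp

1461 bp


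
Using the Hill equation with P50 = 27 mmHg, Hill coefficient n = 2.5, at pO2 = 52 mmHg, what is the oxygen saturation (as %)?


Y = pO2^n / (P50^n + pO2^n)
Y = 52^2.5 / (27^2.5 + 52^2.5)
Y = 83.73%

83.73%


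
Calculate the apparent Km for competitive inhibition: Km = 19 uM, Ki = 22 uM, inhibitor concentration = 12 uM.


Km_app = Km * (1 + [I]/Ki)
Km_app = 19 * (1 + 12/22)
Km_app = 29.3636 uM

29.3636 uM


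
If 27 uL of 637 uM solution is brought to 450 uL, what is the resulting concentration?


C2 = C1 * V1 / V2
C2 = 637 * 27 / 450
C2 = 38.22 uM

38.22 uM


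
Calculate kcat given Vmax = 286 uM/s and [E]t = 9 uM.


kcat = Vmax / [E]t
kcat = 286 / 9
kcat = 31.7778 s^-1

31.7778 s^-1


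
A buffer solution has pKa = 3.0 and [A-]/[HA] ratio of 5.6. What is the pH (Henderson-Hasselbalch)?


pH = pKa + log10([A-]/[HA])
pH = 3.0 + log10(5.6)
pH = 3.7482

3.7482


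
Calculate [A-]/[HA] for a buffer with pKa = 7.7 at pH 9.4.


[A-]/[HA] = 10^(pH - pKa)
= 10^(9.4 - 7.7)
= 50.1187

50.1187


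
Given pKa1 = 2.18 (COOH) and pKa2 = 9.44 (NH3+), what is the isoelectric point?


pI = (pKa1 + pKa2) / 2
pI = (2.18 + 9.44) / 2
pI = 5.81

5.81


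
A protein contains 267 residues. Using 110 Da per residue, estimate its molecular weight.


MW = n_residues * 110 Da
MW = 267 * 110
MW = 29370 Da

29370 Da


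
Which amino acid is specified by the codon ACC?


Standard genetic code lookup.
Codon ACC -> Thr

Thr


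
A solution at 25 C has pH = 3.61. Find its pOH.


pOH = 14 - pH
pOH = 14 - 3.61
pOH = 10.39

10.39


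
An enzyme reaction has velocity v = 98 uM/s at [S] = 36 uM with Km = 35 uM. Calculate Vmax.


Vmax = v * (Km + [S]) / [S]
Vmax = 98 * (35 + 36) / 36
Vmax = 193.2778 uM/s

193.2778 uM/s


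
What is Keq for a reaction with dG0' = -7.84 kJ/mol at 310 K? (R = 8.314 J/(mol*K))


Keq = exp(-dG0 * 1000 / (R * T))
Keq = exp(-(-7.84) * 1000 / (8.314 * 310))
Keq = 20.9449

20.9449


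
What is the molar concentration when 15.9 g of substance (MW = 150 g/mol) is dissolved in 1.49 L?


C = (mass / MW) / volume
C = (15.9 / 150) / 1.49
C = 0.0711 M

0.0711 M


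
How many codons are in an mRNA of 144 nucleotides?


codons = nucleotides / 3
codons = 144 / 3 = 48

48


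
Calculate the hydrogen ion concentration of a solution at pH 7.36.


[H+] = 10^(-pH)
[H+] = 10^(-7.36)
[H+] = 4.365e-08 M

4.365e-08 M


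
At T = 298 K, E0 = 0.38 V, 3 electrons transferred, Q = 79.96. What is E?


E = E0 - (RT/nF) * ln(Q)
E = 0.38 - (8.314 * 298 / (3 * 96485)) * ln(79.96)
E = 0.3425 V

0.3425 V


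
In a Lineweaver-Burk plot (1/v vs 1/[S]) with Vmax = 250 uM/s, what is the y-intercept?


y-intercept = 1/Vmax
= 1/250
= 0.004 s/uM

0.004 s/uM


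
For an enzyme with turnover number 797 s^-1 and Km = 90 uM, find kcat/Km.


Catalytic efficiency = kcat / Km
= 797 / 90
= 8.8556 uM^-1*s^-1

8.8556 uM^-1*s^-1


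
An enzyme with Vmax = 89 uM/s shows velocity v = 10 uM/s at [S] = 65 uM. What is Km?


Km = [S] * (Vmax - v) / v
Km = 65 * (89 - 10) / 10
Km = 513.5 uM

513.5 uM


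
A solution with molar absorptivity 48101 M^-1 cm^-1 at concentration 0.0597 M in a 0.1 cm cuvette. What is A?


A = epsilon * c * l
A = 48101 * 0.0597 * 0.1
A = 287.163

287.163


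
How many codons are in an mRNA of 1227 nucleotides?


codons = nucleotides / 3
codons = 1227 / 3 = 409

409


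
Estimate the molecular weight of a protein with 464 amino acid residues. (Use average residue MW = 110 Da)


MW = n_residues * 110 Da
MW = 464 * 110
MW = 51040 Da

51040 Da


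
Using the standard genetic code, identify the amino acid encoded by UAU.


Standard genetic code lookup.
Codon UAU -> Tyr

Tyr


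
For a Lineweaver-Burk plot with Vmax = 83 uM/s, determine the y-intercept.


y-intercept = 1/Vmax
= 1/83
= 0.012 s/uM

0.012 s/uM


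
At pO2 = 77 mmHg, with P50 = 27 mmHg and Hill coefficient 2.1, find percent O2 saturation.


Y = pO2^n / (P50^n + pO2^n)
Y = 77^2.1 / (27^2.1 + 77^2.1)
Y = 90.03%

90.03%


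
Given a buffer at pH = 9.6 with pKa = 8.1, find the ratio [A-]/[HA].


[A-]/[HA] = 10^(pH - pKa)
= 10^(9.6 - 8.1)
= 31.6228

31.6228


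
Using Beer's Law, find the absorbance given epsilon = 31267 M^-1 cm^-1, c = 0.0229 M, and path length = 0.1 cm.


A = epsilon * c * l
A = 31267 * 0.0229 * 0.1
A = 71.6014

71.6014


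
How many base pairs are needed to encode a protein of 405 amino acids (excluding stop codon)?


Each amino acid = 1 codon = 3 bp
bp = 405 * 3 = 1215 bp

1215 bp


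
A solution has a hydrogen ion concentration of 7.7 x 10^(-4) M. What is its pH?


pH = -log10([H+])
pH = -log10(7.7 x 10^(-4))
pH = 3.1135

3.1135


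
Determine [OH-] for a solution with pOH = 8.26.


[OH-] = 10^(-pOH)
[OH-] = 10^(-8.26)
[OH-] = 5.495e-09 M

5.495e-09 M


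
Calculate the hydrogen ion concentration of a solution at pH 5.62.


[H+] = 10^(-pH)
[H+] = 10^(-5.62)
[H+] = 2.399e-06 M

2.399e-06 M


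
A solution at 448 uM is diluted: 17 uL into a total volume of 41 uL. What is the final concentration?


C2 = C1 * V1 / V2
C2 = 448 * 17 / 41
C2 = 185.7561 uM

185.7561 uM


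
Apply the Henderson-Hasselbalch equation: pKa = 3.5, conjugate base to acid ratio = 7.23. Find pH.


pH = pKa + log10([A-]/[HA])
pH = 3.5 + log10(7.23)
pH = 4.3591

4.3591


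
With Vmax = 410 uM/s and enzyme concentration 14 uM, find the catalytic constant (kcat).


kcat = Vmax / [E]t
kcat = 410 / 14
kcat = 29.2857 s^-1

29.2857 s^-1


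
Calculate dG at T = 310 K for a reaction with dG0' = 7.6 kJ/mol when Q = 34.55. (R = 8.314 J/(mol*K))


dG = dG0' + RT * ln(Q) / 1000
dG = 7.6 + 8.314 * 310 * ln(34.55) / 1000
dG = 16.73 kJ/mol

16.73 kJ/mol


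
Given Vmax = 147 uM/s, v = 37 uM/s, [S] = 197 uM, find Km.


Km = [S] * (Vmax - v) / v
Km = 197 * (147 - 37) / 37
Km = 585.6757 uM

585.6757 uM


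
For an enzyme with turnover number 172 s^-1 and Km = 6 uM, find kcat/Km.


Catalytic efficiency = kcat / Km
= 172 / 6
= 28.6667 uM^-1*s^-1

28.6667 uM^-1*s^-1


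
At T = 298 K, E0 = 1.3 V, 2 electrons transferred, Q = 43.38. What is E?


E = E0 - (RT/nF) * ln(Q)
E = 1.3 - (8.314 * 298 / (2 * 96485)) * ln(43.38)
E = 1.2516 V

1.2516 V


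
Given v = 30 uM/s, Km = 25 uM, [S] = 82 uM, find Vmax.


Vmax = v * (Km + [S]) / [S]
Vmax = 30 * (25 + 82) / 82
Vmax = 39.1463 uM/s

39.1463 uM/s


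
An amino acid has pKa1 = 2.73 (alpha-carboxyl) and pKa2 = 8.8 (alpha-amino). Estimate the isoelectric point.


pI = (pKa1 + pKa2) / 2
pI = (2.73 + 8.8) / 2
pI = 5.765

5.765


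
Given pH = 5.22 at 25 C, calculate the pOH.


pOH = 14 - pH
pOH = 14 - 5.22
pOH = 8.78

8.78


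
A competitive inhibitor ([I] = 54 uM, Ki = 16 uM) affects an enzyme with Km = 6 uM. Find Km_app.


Km_app = Km * (1 + [I]/Ki)
Km_app = 6 * (1 + 54/16)
Km_app = 26.25 uM

26.25 uM


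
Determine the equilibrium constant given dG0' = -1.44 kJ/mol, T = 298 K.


Keq = exp(-dG0 * 1000 / (R * T))
Keq = exp(-(-1.44) * 1000 / (8.314 * 298))
Keq = 1.7882

1.7882


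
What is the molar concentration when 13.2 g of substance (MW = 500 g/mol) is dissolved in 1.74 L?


C = (mass / MW) / volume
C = (13.2 / 500) / 1.74
C = 0.0152 M

0.0152 M


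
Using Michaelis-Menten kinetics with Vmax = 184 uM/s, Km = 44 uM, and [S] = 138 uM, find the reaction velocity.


v = Vmax * [S] / (Km + [S])
v = 184 * 138 / (44 + 138)
v = 139.5165 uM/s

139.5165 uM/s


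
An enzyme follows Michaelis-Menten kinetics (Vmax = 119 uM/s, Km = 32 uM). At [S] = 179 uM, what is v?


v = Vmax * [S] / (Km + [S])
v = 119 * 179 / (32 + 179)
v = 100.9526 uM/s

100.9526 uM/s


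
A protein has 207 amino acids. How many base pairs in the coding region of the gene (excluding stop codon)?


Each amino acid = 1 codon = 3 bp
bp = 207 * 3 = 621 bp

621 bp


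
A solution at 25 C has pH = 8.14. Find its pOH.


pOH = 14 - pH
pOH = 14 - 8.14
pOH = 5.86

5.86


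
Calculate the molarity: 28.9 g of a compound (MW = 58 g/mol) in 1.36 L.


C = (mass / MW) / volume
C = (28.9 / 58) / 1.36
C = 0.3664 M

0.3664 M


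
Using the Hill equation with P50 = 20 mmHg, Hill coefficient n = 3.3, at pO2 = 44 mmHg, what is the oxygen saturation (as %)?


Y = pO2^n / (P50^n + pO2^n)
Y = 44^3.3 / (20^3.3 + 44^3.3)
Y = 93.1%

93.1%


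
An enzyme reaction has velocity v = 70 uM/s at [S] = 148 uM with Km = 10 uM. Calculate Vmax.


Vmax = v * (Km + [S]) / [S]
Vmax = 70 * (10 + 148) / 148
Vmax = 74.7297 uM/s

74.7297 uM/s


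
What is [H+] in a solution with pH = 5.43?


[H+] = 10^(-pH)
[H+] = 10^(-5.43)
[H+] = 3.715e-06 M

3.715e-06 M


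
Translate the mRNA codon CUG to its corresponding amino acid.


Standard genetic code lookup.
Codon CUG -> Leu

Leu


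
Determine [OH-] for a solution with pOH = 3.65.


[OH-] = 10^(-pOH)
[OH-] = 10^(-3.65)
[OH-] = 2.239e-04 M

2.239e-04 M


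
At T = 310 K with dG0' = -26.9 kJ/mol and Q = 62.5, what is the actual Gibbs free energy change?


dG = dG0' + RT * ln(Q) / 1000
dG = -26.9 + 8.314 * 310 * ln(62.5) / 1000
dG = -16.2423 kJ/mol

-16.2423 kJ/mol


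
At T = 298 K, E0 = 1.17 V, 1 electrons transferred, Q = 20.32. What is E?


E = E0 - (RT/nF) * ln(Q)
E = 1.17 - (8.314 * 298 / (1 * 96485)) * ln(20.32)
E = 1.0927 V

1.0927 V


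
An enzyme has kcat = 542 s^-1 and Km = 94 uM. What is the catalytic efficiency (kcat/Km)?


Catalytic efficiency = kcat / Km
= 542 / 94
= 5.766 uM^-1*s^-1

5.766 uM^-1*s^-1


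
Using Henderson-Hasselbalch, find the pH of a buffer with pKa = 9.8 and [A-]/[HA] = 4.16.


pH = pKa + log10([A-]/[HA])
pH = 9.8 + log10(4.16)
pH = 10.4191

10.4191


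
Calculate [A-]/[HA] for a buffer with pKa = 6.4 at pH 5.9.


[A-]/[HA] = 10^(pH - pKa)
= 10^(5.9 - 6.4)
= 0.3162

0.3162


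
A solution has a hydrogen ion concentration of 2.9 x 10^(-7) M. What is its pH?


pH = -log10([H+])
pH = -log10(2.9 x 10^(-7))
pH = 6.5376

6.5376


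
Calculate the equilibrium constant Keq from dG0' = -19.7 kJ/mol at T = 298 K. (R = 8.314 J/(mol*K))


Keq = exp(-dG0 * 1000 / (R * T))
Keq = exp(-(-19.7) * 1000 / (8.314 * 298))
Keq = 2839.3573

2839.3573


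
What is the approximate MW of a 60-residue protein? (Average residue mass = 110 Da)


MW = n_residues * 110 Da
MW = 60 * 110
MW = 6600 Da

6600 Da


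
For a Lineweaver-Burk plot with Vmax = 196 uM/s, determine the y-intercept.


y-intercept = 1/Vmax
= 1/196
= 0.0051 s/uM

0.0051 s/uM


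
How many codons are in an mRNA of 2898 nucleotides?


codons = nucleotides / 3
codons = 2898 / 3 = 966

966


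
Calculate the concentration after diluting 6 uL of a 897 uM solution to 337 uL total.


C2 = C1 * V1 / V2
C2 = 897 * 6 / 337
C2 = 15.9703 uM

15.9703 uM


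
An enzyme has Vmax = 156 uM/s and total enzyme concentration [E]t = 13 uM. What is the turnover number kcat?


kcat = Vmax / [E]t
kcat = 156 / 13
kcat = 12.0 s^-1

12.0 s^-1


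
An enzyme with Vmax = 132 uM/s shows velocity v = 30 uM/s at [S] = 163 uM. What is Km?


Km = [S] * (Vmax - v) / v
Km = 163 * (132 - 30) / 30
Km = 554.2 uM

554.2 uM


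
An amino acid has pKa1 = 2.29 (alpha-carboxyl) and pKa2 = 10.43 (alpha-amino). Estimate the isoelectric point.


pI = (pKa1 + pKa2) / 2
pI = (2.29 + 10.43) / 2
pI = 6.36

6.36


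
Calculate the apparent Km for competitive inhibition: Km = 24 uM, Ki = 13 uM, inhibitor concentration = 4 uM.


Km_app = Km * (1 + [I]/Ki)
Km_app = 24 * (1 + 4/13)
Km_app = 31.3846 uM

31.3846 uM


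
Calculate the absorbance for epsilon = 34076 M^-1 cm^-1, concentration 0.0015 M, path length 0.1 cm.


A = epsilon * c * l
A = 34076 * 0.0015 * 0.1
A = 5.1114

5.1114


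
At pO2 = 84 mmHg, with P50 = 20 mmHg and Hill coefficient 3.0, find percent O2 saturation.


Y = pO2^n / (P50^n + pO2^n)
Y = 84^3.0 / (20^3.0 + 84^3.0)
Y = 98.67%

98.67%


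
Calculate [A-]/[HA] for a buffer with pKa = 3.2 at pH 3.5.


[A-]/[HA] = 10^(pH - pKa)
= 10^(3.5 - 3.2)
= 1.9953

1.9953


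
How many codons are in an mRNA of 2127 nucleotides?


codons = nucleotides / 3
codons = 2127 / 3 = 709

709


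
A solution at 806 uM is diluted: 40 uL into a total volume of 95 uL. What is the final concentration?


C2 = C1 * V1 / V2
C2 = 806 * 40 / 95
C2 = 339.3684 uM

339.3684 uM


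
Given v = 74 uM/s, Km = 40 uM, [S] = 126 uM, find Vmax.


Vmax = v * (Km + [S]) / [S]
Vmax = 74 * (40 + 126) / 126
Vmax = 97.4921 uM/s

97.4921 uM/s


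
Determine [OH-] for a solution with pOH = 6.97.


[OH-] = 10^(-pOH)
[OH-] = 10^(-6.97)
[OH-] = 1.072e-07 M

1.072e-07 M


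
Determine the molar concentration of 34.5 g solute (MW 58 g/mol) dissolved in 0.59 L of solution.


C = (mass / MW) / volume
C = (34.5 / 58) / 0.59
C = 1.0082 M

1.0082 M


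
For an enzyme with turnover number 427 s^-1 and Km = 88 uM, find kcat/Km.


Catalytic efficiency = kcat / Km
= 427 / 88
= 4.8523 uM^-1*s^-1

4.8523 uM^-1*s^-1


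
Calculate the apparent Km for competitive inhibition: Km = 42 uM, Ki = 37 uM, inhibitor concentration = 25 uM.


Km_app = Km * (1 + [I]/Ki)
Km_app = 42 * (1 + 25/37)
Km_app = 70.3784 uM

70.3784 uM


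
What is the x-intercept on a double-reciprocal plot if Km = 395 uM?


x-intercept = -1/Km
= -1/395
= -0.0025 1/uM

-0.0025 1/uM


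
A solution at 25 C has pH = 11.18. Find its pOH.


pOH = 14 - pH
pOH = 14 - 11.18
pOH = 2.82

2.82


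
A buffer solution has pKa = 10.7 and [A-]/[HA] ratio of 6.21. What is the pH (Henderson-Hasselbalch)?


pH = pKa + log10([A-]/[HA])
pH = 10.7 + log10(6.21)
pH = 11.4931

11.4931


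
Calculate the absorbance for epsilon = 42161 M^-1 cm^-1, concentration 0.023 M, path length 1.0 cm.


A = epsilon * c * l
A = 42161 * 0.023 * 1.0
A = 969.703

969.703


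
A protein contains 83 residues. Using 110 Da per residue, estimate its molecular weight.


MW = n_residues * 110 Da
MW = 83 * 110
MW = 9130 Da

9130 Da


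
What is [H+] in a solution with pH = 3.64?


[H+] = 10^(-pH)
[H+] = 10^(-3.64)
[H+] = 2.291e-04 M

2.291e-04 M


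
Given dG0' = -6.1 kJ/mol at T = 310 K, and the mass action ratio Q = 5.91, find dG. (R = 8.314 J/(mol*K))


dG = dG0' + RT * ln(Q) / 1000
dG = -6.1 + 8.314 * 310 * ln(5.91) / 1000
dG = -1.521 kJ/mol

-1.521 kJ/mol


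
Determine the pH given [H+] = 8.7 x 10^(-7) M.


pH = -log10([H+])
pH = -log10(8.7 x 10^(-7))
pH = 6.0605

6.0605


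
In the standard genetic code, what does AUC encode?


Standard genetic code lookup.
Codon AUC -> Ile

Ile


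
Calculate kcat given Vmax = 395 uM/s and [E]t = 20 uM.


kcat = Vmax / [E]t
kcat = 395 / 20
kcat = 19.75 s^-1

19.75 s^-1


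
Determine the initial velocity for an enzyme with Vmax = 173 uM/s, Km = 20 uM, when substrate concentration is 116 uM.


v = Vmax * [S] / (Km + [S])
v = 173 * 116 / (20 + 116)
v = 147.5588 uM/s

147.5588 uM/s


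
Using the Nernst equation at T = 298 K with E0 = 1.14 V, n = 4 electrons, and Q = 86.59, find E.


E = E0 - (RT/nF) * ln(Q)
E = 1.14 - (8.314 * 298 / (4 * 96485)) * ln(86.59)
E = 1.1114 V

1.1114 V


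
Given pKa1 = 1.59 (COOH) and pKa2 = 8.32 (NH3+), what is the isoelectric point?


pI = (pKa1 + pKa2) / 2
pI = (1.59 + 8.32) / 2
pI = 4.955

4.955


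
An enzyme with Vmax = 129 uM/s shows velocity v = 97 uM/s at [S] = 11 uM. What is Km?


Km = [S] * (Vmax - v) / v
Km = 11 * (129 - 97) / 97
Km = 3.6289 uM

3.6289 uM


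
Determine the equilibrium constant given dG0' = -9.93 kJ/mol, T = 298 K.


Keq = exp(-dG0 * 1000 / (R * T))
Keq = exp(-(-9.93) * 1000 / (8.314 * 298))
Keq = 55.0343

55.0343


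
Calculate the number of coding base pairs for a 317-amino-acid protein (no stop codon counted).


Each amino acid = 1 codon = 3 bp
bp = 317 * 3 = 951 bp

951 bp


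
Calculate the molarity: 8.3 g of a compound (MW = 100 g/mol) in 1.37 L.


C = (mass / MW) / volume
C = (8.3 / 100) / 1.37
C = 0.0606 M

0.0606 M


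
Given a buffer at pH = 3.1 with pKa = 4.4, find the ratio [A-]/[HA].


[A-]/[HA] = 10^(pH - pKa)
= 10^(3.1 - 4.4)
= 0.0501

0.0501


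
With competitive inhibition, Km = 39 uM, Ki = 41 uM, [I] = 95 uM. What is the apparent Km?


Km_app = Km * (1 + [I]/Ki)
Km_app = 39 * (1 + 95/41)
Km_app = 129.3659 uM

129.3659 uM


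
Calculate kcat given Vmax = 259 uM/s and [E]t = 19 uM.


kcat = Vmax / [E]t
kcat = 259 / 19
kcat = 13.6316 s^-1

13.6316 s^-1


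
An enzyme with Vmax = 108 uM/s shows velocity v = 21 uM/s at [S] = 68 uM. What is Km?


Km = [S] * (Vmax - v) / v
Km = 68 * (108 - 21) / 21
Km = 281.7143 uM

281.7143 uM


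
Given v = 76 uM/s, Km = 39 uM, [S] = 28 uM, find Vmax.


Vmax = v * (Km + [S]) / [S]
Vmax = 76 * (39 + 28) / 28
Vmax = 181.8571 uM/s

181.8571 uM/s


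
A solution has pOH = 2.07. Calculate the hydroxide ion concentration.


[OH-] = 10^(-pOH)
[OH-] = 10^(-2.07)
[OH-] = 0.0085 M

0.0085 M


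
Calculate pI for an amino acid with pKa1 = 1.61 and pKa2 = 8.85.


pI = (pKa1 + pKa2) / 2
pI = (1.61 + 8.85) / 2
pI = 5.23

5.23


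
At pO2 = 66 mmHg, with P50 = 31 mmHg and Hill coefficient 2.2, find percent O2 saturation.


Y = pO2^n / (P50^n + pO2^n)
Y = 66^2.2 / (31^2.2 + 66^2.2)
Y = 84.06%

84.06%


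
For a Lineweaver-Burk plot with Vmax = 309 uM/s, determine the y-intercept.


y-intercept = 1/Vmax
= 1/309
= 0.0032 s/uM

0.0032 s/uM


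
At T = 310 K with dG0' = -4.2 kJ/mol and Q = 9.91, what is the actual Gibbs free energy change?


dG = dG0' + RT * ln(Q) / 1000
dG = -4.2 + 8.314 * 310 * ln(9.91) / 1000
dG = 1.7112 kJ/mol

1.7112 kJ/mol


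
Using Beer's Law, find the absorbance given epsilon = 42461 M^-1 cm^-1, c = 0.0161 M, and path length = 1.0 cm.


A = epsilon * c * l
A = 42461 * 0.0161 * 1.0
A = 683.6221

683.6221


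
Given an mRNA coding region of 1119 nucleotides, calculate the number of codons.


codons = nucleotides / 3
codons = 1119 / 3 = 373

373


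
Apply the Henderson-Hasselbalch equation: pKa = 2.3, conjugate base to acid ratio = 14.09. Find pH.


pH = pKa + log10([A-]/[HA])
pH = 2.3 + log10(14.09)
pH = 3.4489

3.4489


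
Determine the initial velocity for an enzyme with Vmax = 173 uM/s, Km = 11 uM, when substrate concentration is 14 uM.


v = Vmax * [S] / (Km + [S])
v = 173 * 14 / (11 + 14)
v = 96.88 uM/s

96.88 uM/s


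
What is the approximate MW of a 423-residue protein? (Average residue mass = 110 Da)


MW = n_residues * 110 Da
MW = 423 * 110
MW = 46530 Da

46530 Da


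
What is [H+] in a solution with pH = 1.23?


[H+] = 10^(-pH)
[H+] = 10^(-1.23)
[H+] = 0.0589 M

0.0589 M


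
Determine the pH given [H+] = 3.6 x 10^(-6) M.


pH = -log10([H+])
pH = -log10(3.6 x 10^(-6))
pH = 5.4437

5.4437


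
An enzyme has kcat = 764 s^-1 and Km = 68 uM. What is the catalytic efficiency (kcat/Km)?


Catalytic efficiency = kcat / Km
= 764 / 68
= 11.2353 uM^-1*s^-1

11.2353 uM^-1*s^-1


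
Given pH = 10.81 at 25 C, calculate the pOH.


pOH = 14 - pH
pOH = 14 - 10.81
pOH = 3.19

3.19


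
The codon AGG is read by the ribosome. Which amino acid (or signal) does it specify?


Standard genetic code lookup.
Codon AGG -> Arg

Arg


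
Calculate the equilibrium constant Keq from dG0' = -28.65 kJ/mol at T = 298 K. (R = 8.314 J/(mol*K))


Keq = exp(-dG0 * 1000 / (R * T))
Keq = exp(-(-28.65) * 1000 / (8.314 * 298))
Keq = 105212.8405

105212.8405


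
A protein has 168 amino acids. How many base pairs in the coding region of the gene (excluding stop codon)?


Each amino acid = 1 codon = 3 bp
bp = 168 * 3 = 504 bp

504 bp


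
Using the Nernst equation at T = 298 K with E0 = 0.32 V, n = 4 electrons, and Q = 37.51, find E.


E = E0 - (RT/nF) * ln(Q)
E = 0.32 - (8.314 * 298 / (4 * 96485)) * ln(37.51)
E = 0.2967 V

0.2967 V


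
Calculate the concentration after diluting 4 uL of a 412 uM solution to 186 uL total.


C2 = C1 * V1 / V2
C2 = 412 * 4 / 186
C2 = 8.8602 uM

8.8602 uM


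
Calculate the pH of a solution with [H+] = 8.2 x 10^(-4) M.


pH = -log10([H+])
pH = -log10(8.2 x 10^(-4))
pH = 3.0862

3.0862


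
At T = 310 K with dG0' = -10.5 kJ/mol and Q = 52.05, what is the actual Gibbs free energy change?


dG = dG0' + RT * ln(Q) / 1000
dG = -10.5 + 8.314 * 310 * ln(52.05) / 1000
dG = -0.3138 kJ/mol

-0.3138 kJ/mol


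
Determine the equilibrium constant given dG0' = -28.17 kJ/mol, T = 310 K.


Keq = exp(-dG0 * 1000 / (R * T))
Keq = exp(-(-28.17) * 1000 / (8.314 * 310))
Keq = 55819.2145

55819.2145


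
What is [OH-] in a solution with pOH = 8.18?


[OH-] = 10^(-pOH)
[OH-] = 10^(-8.18)
[OH-] = 6.607e-09 M

6.607e-09 M


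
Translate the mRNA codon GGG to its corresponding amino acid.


Standard genetic code lookup.
Codon GGG -> Gly

Gly


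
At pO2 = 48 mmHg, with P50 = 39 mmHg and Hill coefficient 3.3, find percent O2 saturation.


Y = pO2^n / (P50^n + pO2^n)
Y = 48^3.3 / (39^3.3 + 48^3.3)
Y = 66.49%

66.49%


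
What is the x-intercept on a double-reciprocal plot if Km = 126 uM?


x-intercept = -1/Km
= -1/126
= -0.0079 1/uM

-0.0079 1/uM


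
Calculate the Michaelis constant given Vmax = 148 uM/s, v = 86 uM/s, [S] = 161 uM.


Km = [S] * (Vmax - v) / v
Km = 161 * (148 - 86) / 86
Km = 116.0698 uM

116.0698 uM


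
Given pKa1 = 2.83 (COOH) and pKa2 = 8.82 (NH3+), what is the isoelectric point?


pI = (pKa1 + pKa2) / 2
pI = (2.83 + 8.82) / 2
pI = 5.825

5.825


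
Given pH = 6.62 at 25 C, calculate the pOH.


pOH = 14 - pH
pOH = 14 - 6.62
pOH = 7.38

7.38


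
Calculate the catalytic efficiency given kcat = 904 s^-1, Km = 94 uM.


Catalytic efficiency = kcat / Km
= 904 / 94
= 9.617 uM^-1*s^-1

9.617 uM^-1*s^-1


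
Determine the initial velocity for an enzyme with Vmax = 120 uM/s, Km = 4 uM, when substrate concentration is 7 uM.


v = Vmax * [S] / (Km + [S])
v = 120 * 7 / (4 + 7)
v = 76.3636 uM/s

76.3636 uM/s


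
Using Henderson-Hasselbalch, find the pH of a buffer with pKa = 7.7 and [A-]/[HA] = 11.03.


pH = pKa + log10([A-]/[HA])
pH = 7.7 + log10(11.03)
pH = 8.7426

8.7426


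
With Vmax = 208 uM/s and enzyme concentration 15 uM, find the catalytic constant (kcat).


kcat = Vmax / [E]t
kcat = 208 / 15
kcat = 13.8667 s^-1

13.8667 s^-1


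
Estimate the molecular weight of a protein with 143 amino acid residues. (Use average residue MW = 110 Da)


MW = n_residues * 110 Da
MW = 143 * 110
MW = 15730 Da

15730 Da


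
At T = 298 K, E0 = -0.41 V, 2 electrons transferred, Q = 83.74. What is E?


E = E0 - (RT/nF) * ln(Q)
E = -0.41 - (8.314 * 298 / (2 * 96485)) * ln(83.74)
E = -0.4668 V

-0.4668 V


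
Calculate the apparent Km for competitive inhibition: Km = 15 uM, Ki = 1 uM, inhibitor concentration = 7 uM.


Km_app = Km * (1 + [I]/Ki)
Km_app = 15 * (1 + 7/1)
Km_app = 120.0 uM

120.0 uM


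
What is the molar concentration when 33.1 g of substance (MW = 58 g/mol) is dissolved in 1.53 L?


C = (mass / MW) / volume
C = (33.1 / 58) / 1.53
C = 0.373 M

0.373 M


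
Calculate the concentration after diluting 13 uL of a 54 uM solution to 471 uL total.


C2 = C1 * V1 / V2
C2 = 54 * 13 / 471
C2 = 1.4904 uM

1.4904 uM


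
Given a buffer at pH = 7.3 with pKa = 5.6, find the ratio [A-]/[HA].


[A-]/[HA] = 10^(pH - pKa)
= 10^(7.3 - 5.6)
= 50.1187

50.1187


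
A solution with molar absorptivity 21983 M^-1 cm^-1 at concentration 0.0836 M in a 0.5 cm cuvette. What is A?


A = epsilon * c * l
A = 21983 * 0.0836 * 0.5
A = 918.8894

918.8894


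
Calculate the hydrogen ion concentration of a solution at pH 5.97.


[H+] = 10^(-pH)
[H+] = 10^(-5.97)
[H+] = 1.072e-06 M

1.072e-06 M


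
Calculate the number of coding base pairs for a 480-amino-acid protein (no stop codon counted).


Each amino acid = 1 codon = 3 bp
bp = 480 * 3 = 1440 bp

1440 bp


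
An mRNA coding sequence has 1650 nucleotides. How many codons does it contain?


codons = nucleotides / 3
codons = 1650 / 3 = 550

550


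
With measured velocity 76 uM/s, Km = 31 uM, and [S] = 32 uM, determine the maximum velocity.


Vmax = v * (Km + [S]) / [S]
Vmax = 76 * (31 + 32) / 32
Vmax = 149.625 uM/s

149.625 uM/s


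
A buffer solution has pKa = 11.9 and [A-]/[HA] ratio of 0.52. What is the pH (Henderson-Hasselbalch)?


pH = pKa + log10([A-]/[HA])
pH = 11.9 + log10(0.52)
pH = 11.616

11.616


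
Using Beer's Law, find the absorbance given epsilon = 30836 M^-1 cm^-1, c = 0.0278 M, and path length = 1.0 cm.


A = epsilon * c * l
A = 30836 * 0.0278 * 1.0
A = 857.2408

857.2408


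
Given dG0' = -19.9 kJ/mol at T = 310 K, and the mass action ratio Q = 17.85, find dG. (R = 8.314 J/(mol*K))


dG = dG0' + RT * ln(Q) / 1000
dG = -19.9 + 8.314 * 310 * ln(17.85) / 1000
dG = -12.4721 kJ/mol

-12.4721 kJ/mol


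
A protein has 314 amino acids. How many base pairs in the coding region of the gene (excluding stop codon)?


Each amino acid = 1 codon = 3 bp
bp = 314 * 3 = 942 bp

942 bp


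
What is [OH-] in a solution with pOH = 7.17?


[OH-] = 10^(-pOH)
[OH-] = 10^(-7.17)
[OH-] = 6.761e-08 M

6.761e-08 M


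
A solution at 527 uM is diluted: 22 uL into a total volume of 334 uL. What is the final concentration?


C2 = C1 * V1 / V2
C2 = 527 * 22 / 334
C2 = 34.7126 uM

34.7126 uM


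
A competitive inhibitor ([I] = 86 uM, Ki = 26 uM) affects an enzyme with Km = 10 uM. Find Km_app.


Km_app = Km * (1 + [I]/Ki)
Km_app = 10 * (1 + 86/26)
Km_app = 43.0769 uM

43.0769 uM


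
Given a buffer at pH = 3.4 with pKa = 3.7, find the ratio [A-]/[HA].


[A-]/[HA] = 10^(pH - pKa)
= 10^(3.4 - 3.7)
= 0.5012

0.5012


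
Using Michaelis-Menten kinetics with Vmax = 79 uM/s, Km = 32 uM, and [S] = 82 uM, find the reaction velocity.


v = Vmax * [S] / (Km + [S])
v = 79 * 82 / (32 + 82)
v = 56.8246 uM/s

56.8246 uM/s


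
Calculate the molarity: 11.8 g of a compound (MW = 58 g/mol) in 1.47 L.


C = (mass / MW) / volume
C = (11.8 / 58) / 1.47
C = 0.1384 M

0.1384 M


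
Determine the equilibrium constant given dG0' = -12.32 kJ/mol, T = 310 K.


Keq = exp(-dG0 * 1000 / (R * T))
Keq = exp(-(-12.32) * 1000 / (8.314 * 310))
Keq = 119.1189

119.1189


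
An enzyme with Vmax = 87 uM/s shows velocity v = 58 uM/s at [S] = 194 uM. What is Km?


Km = [S] * (Vmax - v) / v
Km = 194 * (87 - 58) / 58
Km = 97.0 uM

97.0 uM


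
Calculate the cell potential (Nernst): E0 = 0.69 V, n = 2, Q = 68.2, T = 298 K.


E = E0 - (RT/nF) * ln(Q)
E = 0.69 - (8.314 * 298 / (2 * 96485)) * ln(68.2)
E = 0.6358 V

0.6358 V


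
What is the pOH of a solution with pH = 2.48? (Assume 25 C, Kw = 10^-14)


pOH = 14 - pH
pOH = 14 - 2.48
pOH = 11.52

11.52


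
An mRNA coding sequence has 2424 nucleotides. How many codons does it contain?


codons = nucleotides / 3
codons = 2424 / 3 = 808

808


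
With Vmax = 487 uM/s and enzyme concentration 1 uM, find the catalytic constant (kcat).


kcat = Vmax / [E]t
kcat = 487 / 1
kcat = 487.0 s^-1

487.0 s^-1


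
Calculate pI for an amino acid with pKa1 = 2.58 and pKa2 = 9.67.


pI = (pKa1 + pKa2) / 2
pI = (2.58 + 9.67) / 2
pI = 6.125

6.125


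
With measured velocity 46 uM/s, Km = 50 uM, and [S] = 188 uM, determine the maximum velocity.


Vmax = v * (Km + [S]) / [S]
Vmax = 46 * (50 + 188) / 188
Vmax = 58.234 uM/s

58.234 uM/s


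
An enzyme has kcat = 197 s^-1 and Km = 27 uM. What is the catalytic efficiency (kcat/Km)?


Catalytic efficiency = kcat / Km
= 197 / 27
= 7.2963 uM^-1*s^-1

7.2963 uM^-1*s^-1


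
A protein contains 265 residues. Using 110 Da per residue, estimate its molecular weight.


MW = n_residues * 110 Da
MW = 265 * 110
MW = 29150 Da

29150 Da


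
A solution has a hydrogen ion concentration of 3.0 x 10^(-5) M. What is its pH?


pH = -log10([H+])
pH = -log10(3.0 x 10^(-5))
pH = 4.5229

4.5229


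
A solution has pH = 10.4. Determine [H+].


[H+] = 10^(-pH)
[H+] = 10^(-10.4)
[H+] = 3.981e-11 M

3.981e-11 M


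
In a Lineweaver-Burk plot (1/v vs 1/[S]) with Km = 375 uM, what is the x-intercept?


x-intercept = -1/Km
= -1/375
= -0.0027 1/uM

-0.0027 1/uM


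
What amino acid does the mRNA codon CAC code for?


Standard genetic code lookup.
Codon CAC -> His

His


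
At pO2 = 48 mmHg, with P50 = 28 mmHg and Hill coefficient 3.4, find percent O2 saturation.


Y = pO2^n / (P50^n + pO2^n)
Y = 48^3.4 / (28^3.4 + 48^3.4)
Y = 86.21%

86.21%


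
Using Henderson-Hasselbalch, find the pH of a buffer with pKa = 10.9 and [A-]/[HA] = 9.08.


pH = pKa + log10([A-]/[HA])
pH = 10.9 + log10(9.08)
pH = 11.8581

11.8581


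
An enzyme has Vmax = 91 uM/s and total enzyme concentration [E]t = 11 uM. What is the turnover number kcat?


kcat = Vmax / [E]t
kcat = 91 / 11
kcat = 8.2727 s^-1

8.2727 s^-1


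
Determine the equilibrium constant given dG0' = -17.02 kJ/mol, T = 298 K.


Keq = exp(-dG0 * 1000 / (R * T))
Keq = exp(-(-17.02) * 1000 / (8.314 * 298))
Keq = 962.5912

962.5912


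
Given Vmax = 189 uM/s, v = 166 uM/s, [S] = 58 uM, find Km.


Km = [S] * (Vmax - v) / v
Km = 58 * (189 - 166) / 166
Km = 8.0361 uM

8.0361 uM


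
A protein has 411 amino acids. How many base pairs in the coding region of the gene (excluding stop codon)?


Each amino acid = 1 codon = 3 bp
bp = 411 * 3 = 1233 bp

1233 bp


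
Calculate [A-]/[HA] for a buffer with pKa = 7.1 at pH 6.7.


[A-]/[HA] = 10^(pH - pKa)
= 10^(6.7 - 7.1)
= 0.3981

0.3981


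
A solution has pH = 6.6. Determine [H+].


[H+] = 10^(-pH)
[H+] = 10^(-6.6)
[H+] = 2.512e-07 M

2.512e-07 M


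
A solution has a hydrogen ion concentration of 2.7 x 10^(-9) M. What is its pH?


pH = -log10([H+])
pH = -log10(2.7 x 10^(-9))
pH = 8.5686

8.5686


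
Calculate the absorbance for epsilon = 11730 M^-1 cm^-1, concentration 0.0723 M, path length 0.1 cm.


A = epsilon * c * l
A = 11730 * 0.0723 * 0.1
A = 84.8079

84.8079


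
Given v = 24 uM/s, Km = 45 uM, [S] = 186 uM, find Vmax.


Vmax = v * (Km + [S]) / [S]
Vmax = 24 * (45 + 186) / 186
Vmax = 29.8065 uM/s

29.8065 uM/s


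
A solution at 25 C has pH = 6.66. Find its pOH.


pOH = 14 - pH
pOH = 14 - 6.66
pOH = 7.34

7.34


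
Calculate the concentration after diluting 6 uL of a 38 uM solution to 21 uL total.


C2 = C1 * V1 / V2
C2 = 38 * 6 / 21
C2 = 10.8571 uM

10.8571 uM


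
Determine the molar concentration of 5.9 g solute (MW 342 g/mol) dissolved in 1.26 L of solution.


C = (mass / MW) / volume
C = (5.9 / 342) / 1.26
C = 0.0137 M

0.0137 M


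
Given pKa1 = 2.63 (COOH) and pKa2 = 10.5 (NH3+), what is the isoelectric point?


pI = (pKa1 + pKa2) / 2
pI = (2.63 + 10.5) / 2
pI = 6.565

6.565


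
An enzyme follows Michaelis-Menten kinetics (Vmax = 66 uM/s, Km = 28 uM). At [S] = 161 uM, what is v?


v = Vmax * [S] / (Km + [S])
v = 66 * 161 / (28 + 161)
v = 56.2222 uM/s

56.2222 uM/s


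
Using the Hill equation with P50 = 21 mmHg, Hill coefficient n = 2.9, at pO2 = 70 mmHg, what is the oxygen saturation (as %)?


Y = pO2^n / (P50^n + pO2^n)
Y = 70^2.9 / (21^2.9 + 70^2.9)
Y = 97.04%

97.04%


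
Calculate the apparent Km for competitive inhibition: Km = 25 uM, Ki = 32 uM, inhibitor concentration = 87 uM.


Km_app = Km * (1 + [I]/Ki)
Km_app = 25 * (1 + 87/32)
Km_app = 92.9688 uM

92.9688 uM


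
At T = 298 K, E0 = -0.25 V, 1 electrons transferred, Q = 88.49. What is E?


E = E0 - (RT/nF) * ln(Q)
E = -0.25 - (8.314 * 298 / (1 * 96485)) * ln(88.49)
E = -0.3651 V

-0.3651 V


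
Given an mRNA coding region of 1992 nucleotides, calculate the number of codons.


codons = nucleotides / 3
codons = 1992 / 3 = 664

664
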